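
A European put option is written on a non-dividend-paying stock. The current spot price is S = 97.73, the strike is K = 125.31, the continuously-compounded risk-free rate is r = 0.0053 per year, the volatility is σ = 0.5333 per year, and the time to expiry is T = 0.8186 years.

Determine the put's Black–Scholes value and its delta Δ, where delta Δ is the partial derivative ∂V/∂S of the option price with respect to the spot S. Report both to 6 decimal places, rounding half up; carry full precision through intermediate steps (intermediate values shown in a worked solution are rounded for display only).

price = 37.320863
Δ = -0.604471

σ√T = 0.5333·√0.8186 = 0.482511
d₁ = (ln(S/K) + (r+σ²/2)T) / (σ√T) = (ln(97.73/125.31) + (0.0053+0.5333²/2)·0.8186) / 0.482511 = (-0.248582 + 0.120747) / 0.482511 = -0.264937
d₂ = d₁ − σ√T = -0.264937 − 0.482511 = -0.747448
e^{−rT} = e^{−0.0053·0.8186} = 0.995671
N(−d₁) = 0.604471,  N(−d₂) = 0.772603
Put price V = K·e^{−rT}·N(−d₂) − S·N(−d₁) = 96.395803 − 59.074941 = 37.320863
Δ = −N(−d₁) = -0.604471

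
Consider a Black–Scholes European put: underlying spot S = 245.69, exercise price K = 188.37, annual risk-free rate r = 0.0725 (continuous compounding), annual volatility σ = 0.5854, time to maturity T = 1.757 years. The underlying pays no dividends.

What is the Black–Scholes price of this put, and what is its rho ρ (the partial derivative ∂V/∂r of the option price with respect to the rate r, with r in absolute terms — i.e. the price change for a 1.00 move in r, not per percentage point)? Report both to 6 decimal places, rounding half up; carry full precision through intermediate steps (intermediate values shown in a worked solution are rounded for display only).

price = 29.513546
ρ = -131.942321

σ√T = 0.5854·√1.757 = 0.775959
d₁ = (ln(S/K) + (r+σ²/2)T) / (σ√T) = (ln(245.69/188.37) + (0.0725+0.5854²/2)·1.757) / 0.775959 = (0.265662 + 0.428438) / 0.775959 = 0.894508
d₂ = d₁ − σ√T = 0.894508 − 0.775959 = 0.118549
e^{−rT} = e^{−0.0725·1.757} = 0.880397
N(−d₁) = 0.185525,  N(−d₂) = 0.452816
Put price V = K·e^{−rT}·N(−d₂) − S·N(−d₁) = 75.095231 − 45.581685 = 29.513546
ρ = −K·T·e^{−rT}·N(−d₂) = -131.942321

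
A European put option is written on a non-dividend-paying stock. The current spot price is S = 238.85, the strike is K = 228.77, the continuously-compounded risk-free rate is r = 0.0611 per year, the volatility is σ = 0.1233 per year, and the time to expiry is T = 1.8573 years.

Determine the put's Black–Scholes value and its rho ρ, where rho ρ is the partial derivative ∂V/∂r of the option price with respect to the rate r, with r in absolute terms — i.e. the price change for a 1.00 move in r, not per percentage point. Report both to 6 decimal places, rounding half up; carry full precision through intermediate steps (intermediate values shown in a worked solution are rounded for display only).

σ√T = 0.1233·√1.8573 = 0.168037
d₁ = (ln(S/K) + (r+σ²/2)T) / (σ√T) = (ln(238.85/228.77) + (0.0611+0.1233²/2)·1.8573) / 0.168037 = (0.043119 + 0.127599) / 0.168037 = 1.015956
d₂ = d₁ − σ√T = 1.015956 − 0.168037 = 0.847919
e^{−rT} = e^{−0.0611·1.8573} = 0.892721
N(−d₁) = 0.154825,  N(−d₂) = 0.198242
Put price V = K·e^{−rT}·N(−d₂) − S·N(−d₁) = 40.486445 − 36.980018 = 3.506427
ρ = −K·T·e^{−rT}·N(−d₂) = -75.195474

price = 3.506427
ρ = -75.195474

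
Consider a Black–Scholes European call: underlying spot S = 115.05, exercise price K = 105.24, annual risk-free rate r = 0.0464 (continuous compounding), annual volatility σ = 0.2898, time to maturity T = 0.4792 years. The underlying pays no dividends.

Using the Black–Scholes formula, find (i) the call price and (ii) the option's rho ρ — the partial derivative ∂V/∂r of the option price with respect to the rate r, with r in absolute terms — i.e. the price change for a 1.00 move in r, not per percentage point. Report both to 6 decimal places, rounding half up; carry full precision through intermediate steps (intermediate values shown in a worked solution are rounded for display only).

σ√T = 0.2898·√0.4792 = 0.200612
d₁ = (ln(S/K) + (r+σ²/2)T) / (σ√T) = (ln(115.05/105.24) + (0.0464+0.2898²/2)·0.4792) / 0.200612 = (0.089123 + 0.042357) / 0.200612 = 0.655399
d₂ = d₁ − σ√T = 0.655399 − 0.200612 = 0.454787
e^{−rT} = e^{−0.0464·0.4792} = 0.978010
N(d₁) = 0.743894,  N(d₂) = 0.675369
Call price V = S·N(d₁) − K·e^{−rT}·N(d₂) = 85.585059 − 69.512879 = 16.072180
ρ = K·T·e^{−rT}·N(d₂) = 33.310572

price = 16.072180
ρ = 33.310572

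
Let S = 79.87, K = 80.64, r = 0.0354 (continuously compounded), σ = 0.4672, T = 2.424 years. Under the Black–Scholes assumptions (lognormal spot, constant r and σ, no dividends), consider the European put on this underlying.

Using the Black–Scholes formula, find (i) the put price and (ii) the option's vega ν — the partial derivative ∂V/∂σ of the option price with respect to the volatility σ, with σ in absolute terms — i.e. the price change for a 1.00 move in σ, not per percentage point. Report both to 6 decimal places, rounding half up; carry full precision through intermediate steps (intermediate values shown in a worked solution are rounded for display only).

σ√T = 0.4672·√2.424 = 0.727393
d₁ = (ln(S/K) + (r+σ²/2)T) / (σ√T) = (ln(79.87/80.64) + (0.0354+0.4672²/2)·2.424) / 0.727393 = (-0.009594 + 0.350360) / 0.727393 = 0.468475
d₂ = d₁ − σ√T = 0.468475 − 0.727393 = -0.258918
e^{−rT} = e^{−0.0354·2.424} = 0.917769
N(−d₁) = 0.319722,  N(−d₂) = 0.602151
Put price V = K·e^{−rT}·N(−d₂) − S·N(−d₁) = 44.564510 − 25.536235 = 19.028275
φ(d₁) = (1/√(2π))·e^{−d₁²/2} = 0.357481
ν = S·φ(d₁)·√T = 44.453199

price = 19.028275
ν = 44.453199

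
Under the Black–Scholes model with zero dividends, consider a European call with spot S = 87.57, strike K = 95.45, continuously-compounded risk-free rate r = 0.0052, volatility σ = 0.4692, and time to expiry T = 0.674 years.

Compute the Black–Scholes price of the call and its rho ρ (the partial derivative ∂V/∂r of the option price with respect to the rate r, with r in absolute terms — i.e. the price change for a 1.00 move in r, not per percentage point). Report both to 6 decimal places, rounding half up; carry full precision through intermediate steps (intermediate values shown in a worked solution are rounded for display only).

price = 10.493451
ρ = 21.920845

σ√T = 0.4692·√0.674 = 0.385201
d₁ = (ln(S/K) + (r+σ²/2)T) / (σ√T) = (ln(87.57/95.45) + (0.0052+0.4692²/2)·0.674) / 0.385201 = (-0.086164 + 0.077695) / 0.385201 = -0.021986
d₂ = d₁ − σ√T = -0.021986 − 0.385201 = -0.407188
e^{−rT} = e^{−0.0052·0.674} = 0.996501
N(d₁) = 0.491229,  N(d₂) = 0.341935
Call price V = S·N(d₁) − K·e^{−rT}·N(d₂) = 43.016960 − 32.523508 = 10.493451
ρ = K·T·e^{−rT}·N(d₂) = 21.920845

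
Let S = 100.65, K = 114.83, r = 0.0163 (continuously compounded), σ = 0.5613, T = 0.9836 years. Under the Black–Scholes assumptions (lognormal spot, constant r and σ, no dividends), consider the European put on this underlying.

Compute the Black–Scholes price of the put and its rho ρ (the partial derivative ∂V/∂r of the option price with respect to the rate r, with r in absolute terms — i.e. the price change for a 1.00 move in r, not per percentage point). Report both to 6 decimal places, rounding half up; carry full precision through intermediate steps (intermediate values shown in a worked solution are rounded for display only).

price = 30.089483
ρ = -76.318644

σ√T = 0.5613·√0.9836 = 0.556678
d₁ = (ln(S/K) + (r+σ²/2)T) / (σ√T) = (ln(100.65/114.83) + (0.0163+0.5613²/2)·0.9836) / 0.556678 = (-0.131804 + 0.170978) / 0.556678 = 0.070372
d₂ = d₁ − σ√T = 0.070372 − 0.556678 = -0.486307
e^{−rT} = e^{−0.0163·0.9836} = 0.984095
N(−d₁) = 0.471949,  N(−d₂) = 0.686625
Put price V = K·e^{−rT}·N(−d₂) − S·N(−d₁) = 77.591139 − 47.501655 = 30.089483
ρ = −K·T·e^{−rT}·N(−d₂) = -76.318644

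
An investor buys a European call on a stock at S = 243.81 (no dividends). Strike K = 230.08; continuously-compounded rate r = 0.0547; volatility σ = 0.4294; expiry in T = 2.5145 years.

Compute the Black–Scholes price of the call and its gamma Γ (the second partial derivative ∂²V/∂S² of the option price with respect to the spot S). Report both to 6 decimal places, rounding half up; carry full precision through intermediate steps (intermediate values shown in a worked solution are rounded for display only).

σ√T = 0.4294·√2.5145 = 0.680907
d₁ = (ln(S/K) + (r+σ²/2)T) / (σ√T) = (ln(243.81/230.08) + (0.0547+0.4294²/2)·2.5145) / 0.680907 = (0.057962 + 0.369360) / 0.680907 = 0.627578
d₂ = d₁ − σ√T = 0.627578 − 0.680907 = -0.053329
e^{−rT} = e^{−0.0547·2.5145} = 0.871497
N(d₁) = 0.734860,  N(d₂) = 0.478735
Call price V = S·N(d₁) − K·e^{−rT}·N(d₂) = 179.166192 − 95.993053 = 83.173139
φ(d₁) = (1/√(2π))·e^{−d₁²/2} = 0.327631
Γ = φ(d₁) / (S·σ·√T) = 0.001974

price = 83.173139
Γ = 0.001974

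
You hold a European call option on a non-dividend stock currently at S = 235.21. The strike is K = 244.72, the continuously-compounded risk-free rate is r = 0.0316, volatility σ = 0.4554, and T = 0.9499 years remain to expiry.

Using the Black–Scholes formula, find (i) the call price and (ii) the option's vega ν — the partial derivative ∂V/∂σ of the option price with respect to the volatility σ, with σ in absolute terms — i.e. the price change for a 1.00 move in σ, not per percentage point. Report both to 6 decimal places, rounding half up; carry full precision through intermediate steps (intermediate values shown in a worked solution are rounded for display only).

price = 40.381510
ν = 89.639025

σ√T = 0.4554·√0.9499 = 0.443846
d₁ = (ln(S/K) + (r+σ²/2)T) / (σ√T) = (ln(235.21/244.72) + (0.0316+0.4554²/2)·0.9499) / 0.443846 = (-0.039636 + 0.128516) / 0.443846 = 0.200251
d₂ = d₁ − σ√T = 0.200251 − 0.443846 = -0.243595
e^{−rT} = e^{−0.0316·0.9499} = 0.970429
N(d₁) = 0.579358,  N(d₂) = 0.403772
Call price V = S·N(d₁) − K·e^{−rT}·N(d₂) = 136.270724 − 95.889214 = 40.381510
φ(d₁) = (1/√(2π))·e^{−d₁²/2} = 0.391023
ν = S·φ(d₁)·√T = 89.639025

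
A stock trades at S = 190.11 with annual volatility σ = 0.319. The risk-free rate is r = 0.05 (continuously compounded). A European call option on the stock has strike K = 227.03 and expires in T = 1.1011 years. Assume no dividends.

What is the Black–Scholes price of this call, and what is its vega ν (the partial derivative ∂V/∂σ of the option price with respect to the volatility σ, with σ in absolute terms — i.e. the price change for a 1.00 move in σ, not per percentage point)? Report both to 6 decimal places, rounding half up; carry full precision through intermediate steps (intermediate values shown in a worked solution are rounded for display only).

price = 16.296496
ν = 78.034032

σ√T = 0.319·√1.1011 = 0.334737
d₁ = (ln(S/K) + (r+σ²/2)T) / (σ√T) = (ln(190.11/227.03) + (0.05+0.319²/2)·1.1011) / 0.334737 = (-0.177479 + 0.111080) / 0.334737 = -0.198364
d₂ = d₁ − σ√T = -0.198364 − 0.334737 = -0.533101
e^{−rT} = e^{−0.05·1.1011} = 0.946433
N(d₁) = 0.421380,  N(d₂) = 0.296982
Call price V = S·N(d₁) − K·e^{−rT}·N(d₂) = 80.108584 − 63.812088 = 16.296496
φ(d₁) = (1/√(2π))·e^{−d₁²/2} = 0.391170
ν = S·φ(d₁)·√T = 78.034032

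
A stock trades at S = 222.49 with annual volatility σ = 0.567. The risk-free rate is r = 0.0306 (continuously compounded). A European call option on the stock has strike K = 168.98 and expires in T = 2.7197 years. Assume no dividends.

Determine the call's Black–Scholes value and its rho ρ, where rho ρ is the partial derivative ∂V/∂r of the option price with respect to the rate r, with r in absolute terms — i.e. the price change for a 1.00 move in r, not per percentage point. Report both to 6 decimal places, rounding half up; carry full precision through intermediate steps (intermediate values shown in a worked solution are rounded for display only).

σ√T = 0.567·√2.7197 = 0.935069
d₁ = (ln(S/K) + (r+σ²/2)T) / (σ√T) = (ln(222.49/168.98) + (0.0306+0.567²/2)·2.7197) / 0.935069 = (0.275102 + 0.520400) / 0.935069 = 0.850741
d₂ = d₁ − σ√T = 0.850741 − 0.935069 = -0.084328
e^{−rT} = e^{−0.0306·2.7197} = 0.920146
N(d₁) = 0.802543,  N(d₂) = 0.466398
Call price V = S·N(d₁) − K·e^{−rT}·N(d₂) = 178.557881 − 72.518485 = 106.039397
ρ = K·T·e^{−rT}·N(d₂) = 197.228523

price = 106.039397
ρ = 197.228523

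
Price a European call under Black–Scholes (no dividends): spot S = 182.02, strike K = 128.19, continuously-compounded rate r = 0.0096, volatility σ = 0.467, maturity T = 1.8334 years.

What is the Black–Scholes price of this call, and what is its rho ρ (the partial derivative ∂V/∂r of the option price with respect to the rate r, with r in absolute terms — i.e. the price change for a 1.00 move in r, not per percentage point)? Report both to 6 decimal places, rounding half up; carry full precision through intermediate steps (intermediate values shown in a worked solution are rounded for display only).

price = 72.249742
ρ = 139.692296

σ√T = 0.467·√1.8334 = 0.632332
d₁ = (ln(S/K) + (r+σ²/2)T) / (σ√T) = (ln(182.02/128.19) + (0.0096+0.467²/2)·1.8334) / 0.632332 = (0.350603 + 0.217523) / 0.632332 = 0.898461
d₂ = d₁ − σ√T = 0.898461 − 0.632332 = 0.266128
e^{−rT} = e^{−0.0096·1.8334} = 0.982553
N(d₁) = 0.815530,  N(d₂) = 0.604930
Call price V = S·N(d₁) − K·e^{−rT}·N(d₂) = 148.442769 − 76.193027 = 72.249742
ρ = K·T·e^{−rT}·N(d₂) = 139.692296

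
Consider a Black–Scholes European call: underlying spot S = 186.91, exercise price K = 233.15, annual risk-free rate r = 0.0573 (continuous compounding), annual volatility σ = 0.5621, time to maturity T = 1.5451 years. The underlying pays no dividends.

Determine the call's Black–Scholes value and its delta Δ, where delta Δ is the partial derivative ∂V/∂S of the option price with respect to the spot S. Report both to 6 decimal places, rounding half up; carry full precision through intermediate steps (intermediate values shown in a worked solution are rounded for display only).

σ√T = 0.5621·√1.5451 = 0.698702
d₁ = (ln(S/K) + (r+σ²/2)T) / (σ√T) = (ln(186.91/233.15) + (0.0573+0.5621²/2)·1.5451) / 0.698702 = (-0.221055 + 0.332626) / 0.698702 = 0.159684
d₂ = d₁ − σ√T = 0.159684 − 0.698702 = -0.539018
e^{−rT} = e^{−0.0573·1.5451} = 0.915272
N(d₁) = 0.563435,  N(d₂) = 0.294937
Call price V = S·N(d₁) − K·e^{−rT}·N(d₂) = 105.311640 − 62.938326 = 42.373314
Δ = N(d₁) = 0.563435

price = 42.373314
Δ = 0.563435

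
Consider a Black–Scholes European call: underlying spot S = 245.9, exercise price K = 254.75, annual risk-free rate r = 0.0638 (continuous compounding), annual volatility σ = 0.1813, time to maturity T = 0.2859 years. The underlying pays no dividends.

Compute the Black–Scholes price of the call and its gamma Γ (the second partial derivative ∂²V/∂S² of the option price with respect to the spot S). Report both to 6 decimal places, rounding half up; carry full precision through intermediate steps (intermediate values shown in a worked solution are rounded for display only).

price = 7.614462
Γ = 0.016599

σ√T = 0.1813·√0.2859 = 0.096940
d₁ = (ln(S/K) + (r+σ²/2)T) / (σ√T) = (ln(245.9/254.75) + (0.0638+0.1813²/2)·0.2859) / 0.096940 = (-0.035358 + 0.022939) / 0.096940 = -0.128105
d₂ = d₁ − σ√T = -0.128105 − 0.096940 = -0.225046
e^{−rT} = e^{−0.0638·0.2859} = 0.981925
N(d₁) = 0.449033,  N(d₂) = 0.410972
Call price V = S·N(d₁) − K·e^{−rT}·N(d₂) = 110.417171 − 102.802710 = 7.614462
φ(d₁) = (1/√(2π))·e^{−d₁²/2} = 0.395682
Γ = φ(d₁) / (S·σ·√T) = 0.016599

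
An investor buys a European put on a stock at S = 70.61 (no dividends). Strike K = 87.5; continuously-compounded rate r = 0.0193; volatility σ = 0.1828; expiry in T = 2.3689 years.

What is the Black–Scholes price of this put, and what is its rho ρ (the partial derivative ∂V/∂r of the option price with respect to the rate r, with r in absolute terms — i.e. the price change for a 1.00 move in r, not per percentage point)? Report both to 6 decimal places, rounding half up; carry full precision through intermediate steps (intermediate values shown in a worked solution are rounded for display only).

σ√T = 0.1828·√2.3689 = 0.281352
d₁ = (ln(S/K) + (r+σ²/2)T) / (σ√T) = (ln(70.61/87.5) + (0.0193+0.1828²/2)·2.3689) / 0.281352 = (-0.214467 + 0.085299) / 0.281352 = -0.459097
d₂ = d₁ − σ√T = -0.459097 − 0.281352 = -0.740449
e^{−rT} = e^{−0.0193·2.3689} = 0.955310
N(−d₁) = 0.676918,  N(−d₂) = 0.770486
Put price V = K·e^{−rT}·N(−d₂) − S·N(−d₁) = 64.404632 − 47.797174 = 16.607458
ρ = −K·T·e^{−rT}·N(−d₂) = -152.568133

price = 16.607458
ρ = -152.568133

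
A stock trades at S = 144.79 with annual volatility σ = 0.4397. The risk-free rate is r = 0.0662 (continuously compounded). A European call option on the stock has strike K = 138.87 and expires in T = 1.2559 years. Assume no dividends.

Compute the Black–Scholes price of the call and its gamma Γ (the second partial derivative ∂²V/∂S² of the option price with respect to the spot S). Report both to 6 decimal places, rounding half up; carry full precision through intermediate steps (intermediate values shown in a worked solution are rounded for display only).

price = 35.852066
Γ = 0.004935

σ√T = 0.4397·√1.2559 = 0.492758
d₁ = (ln(S/K) + (r+σ²/2)T) / (σ√T) = (ln(144.79/138.87) + (0.0662+0.4397²/2)·1.2559) / 0.492758 = (0.041746 + 0.204546) / 0.492758 = 0.499823
d₂ = d₁ − σ√T = 0.499823 − 0.492758 = 0.007065
e^{−rT} = e^{−0.0662·1.2559} = 0.920222
N(d₁) = 0.691400,  N(d₂) = 0.502819
Call price V = S·N(d₁) − K·e^{−rT}·N(d₂) = 100.107847 − 64.255781 = 35.852066
φ(d₁) = (1/√(2π))·e^{−d₁²/2} = 0.352096
Γ = φ(d₁) / (S·σ·√T) = 0.004935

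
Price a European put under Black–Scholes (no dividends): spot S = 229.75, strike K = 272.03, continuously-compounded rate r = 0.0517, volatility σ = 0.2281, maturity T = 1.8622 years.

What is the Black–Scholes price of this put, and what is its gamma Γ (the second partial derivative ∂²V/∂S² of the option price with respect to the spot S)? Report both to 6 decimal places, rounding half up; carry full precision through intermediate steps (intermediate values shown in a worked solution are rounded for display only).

σ√T = 0.2281·√1.8622 = 0.311271
d₁ = (ln(S/K) + (r+σ²/2)T) / (σ√T) = (ln(229.75/272.03) + (0.0517+0.2281²/2)·1.8622) / 0.311271 = (-0.168921 + 0.144721) / 0.311271 = -0.077746
d₂ = d₁ − σ√T = -0.077746 − 0.311271 = -0.389017
e^{−rT} = e^{−0.0517·1.8622} = 0.908214
N(−d₁) = 0.530985,  N(−d₂) = 0.651368
Put price V = K·e^{−rT}·N(−d₂) − S·N(−d₁) = 160.927891 − 121.993798 = 38.934093
φ(d₁) = (1/√(2π))·e^{−d₁²/2} = 0.397738
Γ = φ(d₁) / (S·σ·√T) = 0.005562

price = 38.934093
Γ = 0.005562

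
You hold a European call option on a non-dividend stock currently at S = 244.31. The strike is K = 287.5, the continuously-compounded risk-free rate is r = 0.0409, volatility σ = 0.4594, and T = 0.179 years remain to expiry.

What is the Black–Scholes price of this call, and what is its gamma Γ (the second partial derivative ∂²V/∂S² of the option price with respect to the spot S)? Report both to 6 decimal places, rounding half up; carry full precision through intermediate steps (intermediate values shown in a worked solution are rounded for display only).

σ√T = 0.4594·√0.179 = 0.194365
d₁ = (ln(S/K) + (r+σ²/2)T) / (σ√T) = (ln(244.31/287.5) + (0.0409+0.4594²/2)·0.179) / 0.194365 = (-0.162785 + 0.026210) / 0.194365 = -0.702674
d₂ = d₁ − σ√T = -0.702674 − 0.194365 = -0.897039
e^{−rT} = e^{−0.0409·0.179} = 0.992706
N(d₁) = 0.241130,  N(d₂) = 0.184849
Call price V = S·N(d₁) − K·e^{−rT}·N(d₂) = 58.910354 − 52.756483 = 6.153871
φ(d₁) = (1/√(2π))·e^{−d₁²/2} = 0.311669
Γ = φ(d₁) / (S·σ·√T) = 0.006563

price = 6.153871
Γ = 0.006563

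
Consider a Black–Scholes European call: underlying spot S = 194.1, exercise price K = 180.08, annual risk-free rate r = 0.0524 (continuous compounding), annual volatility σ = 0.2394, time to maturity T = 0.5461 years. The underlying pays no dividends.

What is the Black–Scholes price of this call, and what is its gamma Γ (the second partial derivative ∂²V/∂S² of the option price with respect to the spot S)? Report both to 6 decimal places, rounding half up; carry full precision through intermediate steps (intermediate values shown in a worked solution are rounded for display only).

price = 24.718524
Γ = 0.009257

σ√T = 0.2394·√0.5461 = 0.176913
d₁ = (ln(S/K) + (r+σ²/2)T) / (σ√T) = (ln(194.1/180.08) + (0.0524+0.2394²/2)·0.5461) / 0.176913 = (0.074972 + 0.044265) / 0.176913 = 0.673986
d₂ = d₁ − σ√T = 0.673986 − 0.176913 = 0.497073
e^{−rT} = e^{−0.0524·0.5461} = 0.971790
N(d₁) = 0.749840,  N(d₂) = 0.690431
Call price V = S·N(d₁) − K·e^{−rT}·N(d₂) = 145.543942 − 120.825419 = 24.718524
φ(d₁) = (1/√(2π))·e^{−d₁²/2} = 0.317884
Γ = φ(d₁) / (S·σ·√T) = 0.009257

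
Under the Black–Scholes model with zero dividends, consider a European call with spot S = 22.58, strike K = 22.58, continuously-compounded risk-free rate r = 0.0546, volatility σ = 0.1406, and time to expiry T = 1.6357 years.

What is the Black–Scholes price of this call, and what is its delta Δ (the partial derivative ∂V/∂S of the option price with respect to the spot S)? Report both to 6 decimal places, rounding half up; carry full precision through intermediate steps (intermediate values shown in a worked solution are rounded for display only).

price = 2.699641
Δ = 0.721254

σ√T = 0.1406·√1.6357 = 0.179820
d₁ = (ln(S/K) + (r+σ²/2)T) / (σ√T) = (ln(22.58/22.58) + (0.0546+0.1406²/2)·1.6357) / 0.179820 = (0.000000 + 0.105477) / 0.179820 = 0.586570
d₂ = d₁ − σ√T = 0.586570 − 0.179820 = 0.406750
e^{−rT} = e^{−0.0546·1.6357} = 0.914563
N(d₁) = 0.721254,  N(d₂) = 0.657904
Call price V = S·N(d₁) − K·e^{−rT}·N(d₂) = 16.285908 − 13.586266 = 2.699641
Δ = N(d₁) = 0.721254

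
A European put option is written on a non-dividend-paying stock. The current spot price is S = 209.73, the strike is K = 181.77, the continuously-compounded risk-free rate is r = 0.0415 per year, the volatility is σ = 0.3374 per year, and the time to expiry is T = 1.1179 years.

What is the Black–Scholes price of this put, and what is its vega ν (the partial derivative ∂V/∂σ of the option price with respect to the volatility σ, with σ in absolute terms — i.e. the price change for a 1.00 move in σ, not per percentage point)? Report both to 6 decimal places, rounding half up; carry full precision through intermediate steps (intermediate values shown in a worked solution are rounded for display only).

σ√T = 0.3374·√1.1179 = 0.356736
d₁ = (ln(S/K) + (r+σ²/2)T) / (σ√T) = (ln(209.73/181.77) + (0.0415+0.3374²/2)·1.1179) / 0.356736 = (0.143079 + 0.110023) / 0.356736 = 0.709494
d₂ = d₁ − σ√T = 0.709494 − 0.356736 = 0.352758
e^{−rT} = e^{−0.0415·1.1179} = 0.954667
N(−d₁) = 0.239009,  N(−d₂) = 0.362135
Put price V = K·e^{−rT}·N(−d₂) − S·N(−d₁) = 62.841174 − 50.127349 = 12.713825
φ(d₁) = (1/√(2π))·e^{−d₁²/2} = 0.310172
ν = S·φ(d₁)·√T = 68.780308

price = 12.713825
ν = 68.780308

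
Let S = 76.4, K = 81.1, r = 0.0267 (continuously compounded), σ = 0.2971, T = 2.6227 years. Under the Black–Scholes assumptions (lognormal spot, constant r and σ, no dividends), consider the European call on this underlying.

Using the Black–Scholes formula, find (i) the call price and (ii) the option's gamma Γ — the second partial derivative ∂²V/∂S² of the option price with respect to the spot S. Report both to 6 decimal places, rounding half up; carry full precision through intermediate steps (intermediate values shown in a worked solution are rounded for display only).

price = 14.845783
Γ = 0.010486

σ√T = 0.2971·√2.6227 = 0.481146
d₁ = (ln(S/K) + (r+σ²/2)T) / (σ√T) = (ln(76.4/81.1) + (0.0267+0.2971²/2)·2.6227) / 0.481146 = (-0.059700 + 0.185777) / 0.481146 = 0.262034
d₂ = d₁ − σ√T = 0.262034 − 0.481146 = -0.219112
e^{−rT} = e^{−0.0267·2.6227} = 0.932369
N(d₁) = 0.603352,  N(d₂) = 0.413281
Call price V = S·N(d₁) − K·e^{−rT}·N(d₂) = 46.096120 − 31.250337 = 14.845783
φ(d₁) = (1/√(2π))·e^{−d₁²/2} = 0.385479
Γ = φ(d₁) / (S·σ·√T) = 0.010486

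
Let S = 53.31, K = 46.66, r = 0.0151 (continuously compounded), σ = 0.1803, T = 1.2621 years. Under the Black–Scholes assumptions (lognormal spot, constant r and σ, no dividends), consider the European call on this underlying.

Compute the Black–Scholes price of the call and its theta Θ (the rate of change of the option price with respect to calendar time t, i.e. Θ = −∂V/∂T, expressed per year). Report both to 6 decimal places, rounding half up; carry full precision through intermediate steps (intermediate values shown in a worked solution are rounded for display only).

σ√T = 0.1803·√1.2621 = 0.202555
d₁ = (ln(S/K) + (r+σ²/2)T) / (σ√T) = (ln(53.31/46.66) + (0.0151+0.1803²/2)·1.2621) / 0.202555 = (0.133237 + 0.039572) / 0.202555 = 0.853145
d₂ = d₁ − σ√T = 0.853145 − 0.202555 = 0.650590
e^{−rT} = e^{−0.0151·1.2621} = 0.981123
N(d₁) = 0.803210,  N(d₂) = 0.742344
Call price V = S·N(d₁) − K·e^{−rT}·N(d₂) = 42.819152 − 33.983923 = 8.835229
φ(d₁) = (1/√(2π))·e^{−d₁²/2} = 0.277241
Θ = −S·φ(d₁)·σ/(2√T) − r·K·e^{−rT}·N(d₂) = −1.186003 − 0.513157 = -1.699160

price = 8.835229
Θ = -1.699160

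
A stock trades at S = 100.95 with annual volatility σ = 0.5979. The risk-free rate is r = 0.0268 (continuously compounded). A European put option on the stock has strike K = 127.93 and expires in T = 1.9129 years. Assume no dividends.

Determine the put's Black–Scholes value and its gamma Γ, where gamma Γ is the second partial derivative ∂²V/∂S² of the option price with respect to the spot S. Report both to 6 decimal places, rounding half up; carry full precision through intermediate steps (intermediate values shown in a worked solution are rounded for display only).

price = 46.815423
Γ = 0.004694

σ√T = 0.5979·√1.9129 = 0.826941
d₁ = (ln(S/K) + (r+σ²/2)T) / (σ√T) = (ln(100.95/127.93) + (0.0268+0.5979²/2)·1.9129) / 0.826941 = (-0.236858 + 0.393182) / 0.826941 = 0.189039
d₂ = d₁ − σ√T = 0.189039 − 0.826941 = -0.637903
e^{−rT} = e^{−0.0268·1.9129} = 0.950026
N(−d₁) = 0.425031,  N(−d₂) = 0.738232
Put price V = K·e^{−rT}·N(−d₂) − S·N(−d₁) = 89.722333 − 42.906910 = 46.815423
φ(d₁) = (1/√(2π))·e^{−d₁²/2} = 0.391877
Γ = φ(d₁) / (S·σ·√T) = 0.004694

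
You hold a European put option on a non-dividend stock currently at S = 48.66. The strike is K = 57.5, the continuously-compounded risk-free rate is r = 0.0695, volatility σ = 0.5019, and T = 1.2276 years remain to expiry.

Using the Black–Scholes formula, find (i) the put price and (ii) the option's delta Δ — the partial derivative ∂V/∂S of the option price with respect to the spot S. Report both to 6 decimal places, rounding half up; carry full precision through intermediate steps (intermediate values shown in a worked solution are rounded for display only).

price = 13.295885
Δ = -0.447773

σ√T = 0.5019·√1.2276 = 0.556091
d₁ = (ln(S/K) + (r+σ²/2)T) / (σ√T) = (ln(48.66/57.5) + (0.0695+0.5019²/2)·1.2276) / 0.556091 = (-0.166928 + 0.239937) / 0.556091 = 0.131290
d₂ = d₁ − σ√T = 0.131290 − 0.556091 = -0.424801
e^{−rT} = e^{−0.0695·1.2276} = 0.918220
N(−d₁) = 0.447773,  N(−d₂) = 0.664509
Put price V = K·e^{−rT}·N(−d₂) − S·N(−d₁) = 35.084521 − 21.788636 = 13.295885
Δ = −N(−d₁) = -0.447773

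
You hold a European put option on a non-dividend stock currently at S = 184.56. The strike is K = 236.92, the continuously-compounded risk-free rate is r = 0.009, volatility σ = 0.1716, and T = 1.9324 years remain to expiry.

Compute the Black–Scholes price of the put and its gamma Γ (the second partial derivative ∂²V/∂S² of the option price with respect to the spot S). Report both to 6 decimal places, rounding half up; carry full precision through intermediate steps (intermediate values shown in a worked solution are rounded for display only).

price = 52.583280
Γ = 0.006288

σ√T = 0.1716·√1.9324 = 0.238543
d₁ = (ln(S/K) + (r+σ²/2)T) / (σ√T) = (ln(184.56/236.92) + (0.009+0.1716²/2)·1.9324) / 0.238543 = (-0.249748 + 0.045843) / 0.238543 = -0.854795
d₂ = d₁ − σ√T = -0.854795 − 0.238543 = -1.093338
e^{−rT} = e^{−0.009·1.9324} = 0.982759
N(−d₁) = 0.803668,  N(−d₂) = 0.862877
Put price V = K·e^{−rT}·N(−d₂) − S·N(−d₁) = 200.908208 − 148.324928 = 52.583280
φ(d₁) = (1/√(2π))·e^{−d₁²/2} = 0.276851
Γ = φ(d₁) / (S·σ·√T) = 0.006288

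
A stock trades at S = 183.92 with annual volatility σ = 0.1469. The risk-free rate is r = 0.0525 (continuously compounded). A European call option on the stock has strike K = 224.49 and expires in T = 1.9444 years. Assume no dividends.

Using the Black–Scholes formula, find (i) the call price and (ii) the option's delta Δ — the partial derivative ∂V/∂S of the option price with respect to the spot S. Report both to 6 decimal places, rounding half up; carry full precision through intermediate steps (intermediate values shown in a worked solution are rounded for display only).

price = 8.114202
Δ = 0.354821

σ√T = 0.1469·√1.9444 = 0.204840
d₁ = (ln(S/K) + (r+σ²/2)T) / (σ√T) = (ln(183.92/224.49) + (0.0525+0.1469²/2)·1.9444) / 0.204840 = (-0.199330 + 0.123061) / 0.204840 = -0.372338
d₂ = d₁ − σ√T = -0.372338 − 0.204840 = -0.577177
e^{−rT} = e^{−0.0525·1.9444} = 0.902956
N(d₁) = 0.354821,  N(d₂) = 0.281910
Call price V = S·N(d₁) − K·e^{−rT}·N(d₂) = 65.258640 − 57.144437 = 8.114202
Δ = N(d₁) = 0.354821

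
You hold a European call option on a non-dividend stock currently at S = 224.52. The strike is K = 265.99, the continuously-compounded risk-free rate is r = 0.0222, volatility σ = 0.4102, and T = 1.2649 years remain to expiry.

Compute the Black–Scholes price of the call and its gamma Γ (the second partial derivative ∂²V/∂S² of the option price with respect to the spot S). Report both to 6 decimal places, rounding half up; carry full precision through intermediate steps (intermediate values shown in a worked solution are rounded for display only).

σ√T = 0.4102·√1.2649 = 0.461343
d₁ = (ln(S/K) + (r+σ²/2)T) / (σ√T) = (ln(224.52/265.99) + (0.0222+0.4102²/2)·1.2649) / 0.461343 = (-0.169494 + 0.134499) / 0.461343 = -0.075854
d₂ = d₁ − σ√T = -0.075854 − 0.461343 = -0.537196
e^{−rT} = e^{−0.0222·1.2649} = 0.972310
N(d₁) = 0.469768,  N(d₂) = 0.295566
Call price V = S·N(d₁) − K·e^{−rT}·N(d₂) = 105.472256 − 76.440651 = 29.031604
φ(d₁) = (1/√(2π))·e^{−d₁²/2} = 0.397796
Γ = φ(d₁) / (S·σ·√T) = 0.003840

price = 29.031604
Γ = 0.003840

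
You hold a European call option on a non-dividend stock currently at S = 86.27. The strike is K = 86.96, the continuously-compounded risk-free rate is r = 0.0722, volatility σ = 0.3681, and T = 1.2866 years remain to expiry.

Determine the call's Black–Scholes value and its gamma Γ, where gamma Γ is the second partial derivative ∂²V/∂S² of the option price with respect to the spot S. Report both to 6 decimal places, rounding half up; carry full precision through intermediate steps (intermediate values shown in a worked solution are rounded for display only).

price = 17.475432
Γ = 0.010174

σ√T = 0.3681·√1.2866 = 0.417530
d₁ = (ln(S/K) + (r+σ²/2)T) / (σ√T) = (ln(86.27/86.96) + (0.0722+0.3681²/2)·1.2866) / 0.417530 = (-0.007966 + 0.180058) / 0.417530 = 0.412166
d₂ = d₁ − σ√T = 0.412166 − 0.417530 = -0.005364
e^{−rT} = e^{−0.0722·1.2866} = 0.911291
N(d₁) = 0.659891,  N(d₂) = 0.497860
Call price V = S·N(d₁) − K·e^{−rT}·N(d₂) = 56.928820 − 39.453388 = 17.475432
φ(d₁) = (1/√(2π))·e^{−d₁²/2} = 0.366455
Γ = φ(d₁) / (S·σ·√T) = 0.010174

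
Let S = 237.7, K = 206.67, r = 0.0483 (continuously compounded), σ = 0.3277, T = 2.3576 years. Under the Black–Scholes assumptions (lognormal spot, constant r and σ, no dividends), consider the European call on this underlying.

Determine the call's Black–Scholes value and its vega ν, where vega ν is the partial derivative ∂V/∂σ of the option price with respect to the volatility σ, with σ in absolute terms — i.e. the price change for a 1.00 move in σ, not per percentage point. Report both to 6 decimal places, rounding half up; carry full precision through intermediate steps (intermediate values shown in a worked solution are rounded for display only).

σ√T = 0.3277·√2.3576 = 0.503166
d₁ = (ln(S/K) + (r+σ²/2)T) / (σ√T) = (ln(237.7/206.67) + (0.0483+0.3277²/2)·2.3576) / 0.503166 = (0.139886 + 0.240460) / 0.503166 = 0.755906
d₂ = d₁ − σ√T = 0.755906 − 0.503166 = 0.252740
e^{−rT} = e^{−0.0483·2.3576} = 0.892372
N(d₁) = 0.775147,  N(d₂) = 0.599765
Call price V = S·N(d₁) − K·e^{−rT}·N(d₂) = 184.252479 − 110.612631 = 73.639848
φ(d₁) = (1/√(2π))·e^{−d₁²/2} = 0.299801
ν = S·φ(d₁)·√T = 109.420269

price = 73.639848
ν = 109.420269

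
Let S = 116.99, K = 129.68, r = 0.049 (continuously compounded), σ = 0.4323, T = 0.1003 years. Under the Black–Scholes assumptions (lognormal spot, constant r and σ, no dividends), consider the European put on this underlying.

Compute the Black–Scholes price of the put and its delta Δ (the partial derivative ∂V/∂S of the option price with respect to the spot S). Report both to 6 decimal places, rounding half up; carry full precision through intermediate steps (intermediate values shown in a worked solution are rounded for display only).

price = 14.389044
Δ = -0.741453

σ√T = 0.4323·√0.1003 = 0.136910
d₁ = (ln(S/K) + (r+σ²/2)T) / (σ√T) = (ln(116.99/129.68) + (0.049+0.4323²/2)·0.1003) / 0.136910 = (-0.102981 + 0.014287) / 0.136910 = -0.647830
d₂ = d₁ − σ√T = -0.647830 − 0.136910 = -0.784740
e^{−rT} = e^{−0.049·0.1003} = 0.995097
N(−d₁) = 0.741453,  N(−d₂) = 0.783697
Put price V = K·e^{−rT}·N(−d₂) − S·N(−d₁) = 101.131578 − 86.742535 = 14.389044
Δ = −N(−d₁) = -0.741453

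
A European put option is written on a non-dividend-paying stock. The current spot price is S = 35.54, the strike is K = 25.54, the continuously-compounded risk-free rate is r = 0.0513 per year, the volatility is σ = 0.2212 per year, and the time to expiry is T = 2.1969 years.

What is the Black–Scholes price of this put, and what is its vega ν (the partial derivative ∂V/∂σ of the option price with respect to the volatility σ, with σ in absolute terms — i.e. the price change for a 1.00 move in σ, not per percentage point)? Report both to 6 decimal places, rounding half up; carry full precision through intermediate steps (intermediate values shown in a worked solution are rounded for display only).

σ√T = 0.2212·√2.1969 = 0.327861
d₁ = (ln(S/K) + (r+σ²/2)T) / (σ√T) = (ln(35.54/25.54) + (0.0513+0.2212²/2)·2.1969) / 0.327861 = (0.330413 + 0.166448) / 0.327861 = 1.515459
d₂ = d₁ − σ√T = 1.515459 − 0.327861 = 1.187598
e^{−rT} = e^{−0.0513·2.1969} = 0.893418
N(−d₁) = 0.064828,  N(−d₂) = 0.117496
Put price V = K·e^{−rT}·N(−d₂) − S·N(−d₁) = 2.681011 − 2.303991 = 0.377020
φ(d₁) = (1/√(2π))·e^{−d₁²/2} = 0.126534
ν = S·φ(d₁)·√T = 6.665440

price = 0.377020
ν = 6.665440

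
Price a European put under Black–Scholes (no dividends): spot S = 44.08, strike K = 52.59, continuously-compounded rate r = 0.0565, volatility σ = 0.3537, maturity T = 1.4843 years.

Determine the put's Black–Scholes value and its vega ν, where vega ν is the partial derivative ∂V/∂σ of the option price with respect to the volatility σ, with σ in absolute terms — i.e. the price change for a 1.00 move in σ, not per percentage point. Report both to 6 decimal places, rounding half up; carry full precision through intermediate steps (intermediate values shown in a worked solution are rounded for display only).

price = 10.203054
ν = 21.424587

σ√T = 0.3537·√1.4843 = 0.430919
d₁ = (ln(S/K) + (r+σ²/2)T) / (σ√T) = (ln(44.08/52.59) + (0.0565+0.3537²/2)·1.4843) / 0.430919 = (-0.176520 + 0.176709) / 0.430919 = 0.000438
d₂ = d₁ − σ√T = 0.000438 − 0.430919 = -0.430481
e^{−rT} = e^{−0.0565·1.4843} = 0.919557
N(−d₁) = 0.499825,  N(−d₂) = 0.666577
Put price V = K·e^{−rT}·N(−d₂) − S·N(−d₁) = 32.235348 − 22.032294 = 10.203054
φ(d₁) = (1/√(2π))·e^{−d₁²/2} = 0.398942
ν = S·φ(d₁)·√T = 21.424587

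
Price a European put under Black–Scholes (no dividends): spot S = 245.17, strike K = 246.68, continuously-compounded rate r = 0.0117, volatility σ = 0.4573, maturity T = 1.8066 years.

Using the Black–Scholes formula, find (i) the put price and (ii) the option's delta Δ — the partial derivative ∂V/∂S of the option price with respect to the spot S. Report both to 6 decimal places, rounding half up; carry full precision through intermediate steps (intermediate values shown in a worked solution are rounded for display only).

price = 56.937328
Δ = -0.370048

σ√T = 0.4573·√1.8066 = 0.614656
d₁ = (ln(S/K) + (r+σ²/2)T) / (σ√T) = (ln(245.17/246.68) + (0.0117+0.4573²/2)·1.8066) / 0.614656 = (-0.006140 + 0.210038) / 0.614656 = 0.331727
d₂ = d₁ − σ√T = 0.331727 − 0.614656 = -0.282929
e^{−rT} = e^{−0.0117·1.8066} = 0.979085
N(−d₁) = 0.370048,  N(−d₂) = 0.611384
Put price V = K·e^{−rT}·N(−d₂) − S·N(−d₁) = 147.661900 − 90.724572 = 56.937328
Δ = −N(−d₁) = -0.370048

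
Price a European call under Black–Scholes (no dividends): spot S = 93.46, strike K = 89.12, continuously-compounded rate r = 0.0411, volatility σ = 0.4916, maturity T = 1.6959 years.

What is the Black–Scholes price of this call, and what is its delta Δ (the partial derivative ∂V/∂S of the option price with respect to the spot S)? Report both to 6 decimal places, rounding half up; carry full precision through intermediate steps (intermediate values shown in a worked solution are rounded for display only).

σ√T = 0.4916·√1.6959 = 0.640195
d₁ = (ln(S/K) + (r+σ²/2)T) / (σ√T) = (ln(93.46/89.12) + (0.0411+0.4916²/2)·1.6959) / 0.640195 = (0.047550 + 0.274626) / 0.640195 = 0.503247
d₂ = d₁ − σ√T = 0.503247 − 0.640195 = -0.136948
e^{−rT} = e^{−0.0411·1.6959} = 0.932672
N(d₁) = 0.692605,  N(d₂) = 0.445536
Call price V = S·N(d₁) − K·e^{−rT}·N(d₂) = 64.730824 − 37.032838 = 27.697986
Δ = N(d₁) = 0.692605

price = 27.697986
Δ = 0.692605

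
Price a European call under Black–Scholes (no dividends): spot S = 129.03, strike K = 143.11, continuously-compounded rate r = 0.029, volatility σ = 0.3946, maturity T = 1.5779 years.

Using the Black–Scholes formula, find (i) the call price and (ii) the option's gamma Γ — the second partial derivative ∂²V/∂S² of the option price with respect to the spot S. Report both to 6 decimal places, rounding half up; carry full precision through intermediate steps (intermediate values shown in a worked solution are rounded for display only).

price = 22.341384
Γ = 0.006184

σ√T = 0.3946·√1.5779 = 0.495675
d₁ = (ln(S/K) + (r+σ²/2)T) / (σ√T) = (ln(129.03/143.11) + (0.029+0.3946²/2)·1.5779) / 0.495675 = (-0.103569 + 0.168606) / 0.495675 = 0.131209
d₂ = d₁ − σ√T = 0.131209 − 0.495675 = -0.364465
e^{−rT} = e^{−0.029·1.5779} = 0.955272
N(d₁) = 0.552195,  N(d₂) = 0.357755
Call price V = S·N(d₁) − K·e^{−rT}·N(d₂) = 71.249745 − 48.908361 = 22.341384
φ(d₁) = (1/√(2π))·e^{−d₁²/2} = 0.395523
Γ = φ(d₁) / (S·σ·√T) = 0.006184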